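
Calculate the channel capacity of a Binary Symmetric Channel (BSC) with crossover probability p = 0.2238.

For BSC with error probability p:
C = 1 - H(p) where H(p) is binary entropy
H(0.2238) = -0.2238 × log₂(0.2238) - 0.7762 × log₂(0.7762)
H(p) = 0.7670
C = 1 - 0.7670 = 0.2330 bits/use


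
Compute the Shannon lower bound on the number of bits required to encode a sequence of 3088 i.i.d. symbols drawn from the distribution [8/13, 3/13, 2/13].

Entropy H = 1.3347 bits/symbol
Minimum bits = H × n = 1.3347 × 3088
= 4121.49 bits


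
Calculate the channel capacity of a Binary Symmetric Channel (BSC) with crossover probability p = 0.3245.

For BSC with error probability p:
C = 1 - H(p) where H(p) is binary entropy
H(0.3245) = -0.3245 × log₂(0.3245) - 0.6755 × log₂(0.6755)
H(p) = 0.9092
C = 1 - 0.9092 = 0.0908 bits/use


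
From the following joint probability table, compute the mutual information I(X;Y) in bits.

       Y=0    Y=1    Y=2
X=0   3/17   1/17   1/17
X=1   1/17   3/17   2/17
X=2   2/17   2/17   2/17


H(X) = 1.5799, H(Y) = 1.5799, H(X,Y) = 3.0575
I(X;Y) = H(X) + H(Y) - H(X,Y) = 0.1023 bits


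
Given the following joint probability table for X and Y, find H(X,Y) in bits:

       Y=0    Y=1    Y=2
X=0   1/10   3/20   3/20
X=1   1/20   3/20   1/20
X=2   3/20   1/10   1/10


H(X,Y) = -Σ p(x,y) log₂ p(x,y)
  p(0,0)=1/10: -0.1000 × log₂(0.1000) = 0.3322
  p(0,1)=3/20: -0.1500 × log₂(0.1500) = 0.4105
  p(0,2)=3/20: -0.1500 × log₂(0.1500) = 0.4105
  p(1,0)=1/20: -0.0500 × log₂(0.0500) = 0.2161
  p(1,1)=3/20: -0.1500 × log₂(0.1500) = 0.4105
  p(1,2)=1/20: -0.0500 × log₂(0.0500) = 0.2161
  p(2,0)=3/20: -0.1500 × log₂(0.1500) = 0.4105
  p(2,1)=1/10: -0.1000 × log₂(0.1000) = 0.3322
  p(2,2)=1/10: -0.1000 × log₂(0.1000) = 0.3322
H(X,Y) = 3.0710 bits


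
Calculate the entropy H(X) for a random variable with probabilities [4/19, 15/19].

H(X) = -Σ p(x) log₂ p(x)
  -4/19 × log₂(4/19) = 0.4732
  -15/19 × log₂(15/19) = 0.2692
H(X) = 0.7425 bits


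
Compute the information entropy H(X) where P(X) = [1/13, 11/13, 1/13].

H(X) = -Σ p(x) log₂ p(x)
  -1/13 × log₂(1/13) = 0.2846
  -11/13 × log₂(11/13) = 0.2039
  -1/13 × log₂(1/13) = 0.2846
H(X) = 0.7732 bits


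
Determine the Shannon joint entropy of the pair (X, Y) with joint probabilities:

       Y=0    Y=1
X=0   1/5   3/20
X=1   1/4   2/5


H(X,Y) = -Σ p(x,y) log₂ p(x,y)
  p(0,0)=1/5: -0.2000 × log₂(0.2000) = 0.4644
  p(0,1)=3/20: -0.1500 × log₂(0.1500) = 0.4105
  p(1,0)=1/4: -0.2500 × log₂(0.2500) = 0.5000
  p(1,1)=2/5: -0.4000 × log₂(0.4000) = 0.5288
H(X,Y) = 1.9037 bits


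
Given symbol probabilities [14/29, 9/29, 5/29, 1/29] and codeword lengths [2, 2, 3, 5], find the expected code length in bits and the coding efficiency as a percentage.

Average length L = Σ p_i × l_i = 2.2759 bits
Entropy H = 1.6358 bits
Efficiency η = H/L × 100% = 71.88%


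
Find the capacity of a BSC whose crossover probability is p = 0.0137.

For BSC with error probability p:
C = 1 - H(p) where H(p) is binary entropy
H(0.0137) = -0.0137 × log₂(0.0137) - 0.9863 × log₂(0.9863)
H(p) = 0.1044
C = 1 - 0.1044 = 0.8956 bits/use


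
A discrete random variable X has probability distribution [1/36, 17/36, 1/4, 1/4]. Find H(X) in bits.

H(X) = -Σ p(x) log₂ p(x)
  -1/36 × log₂(1/36) = 0.1436
  -17/36 × log₂(17/36) = 0.5112
  -1/4 × log₂(1/4) = 0.5000
  -1/4 × log₂(1/4) = 0.5000
H(X) = 1.6548 bits


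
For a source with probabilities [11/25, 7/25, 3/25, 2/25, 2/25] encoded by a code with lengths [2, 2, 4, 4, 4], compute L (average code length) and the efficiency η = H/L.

Average length L = Σ p_i × l_i = 2.5600 bits
Entropy H = 1.9855 bits
Efficiency η = H/L × 100% = 77.56%


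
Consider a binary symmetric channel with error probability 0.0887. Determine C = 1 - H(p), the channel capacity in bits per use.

For BSC with error probability p:
C = 1 - H(p) where H(p) is binary entropy
H(0.0887) = -0.0887 × log₂(0.0887) - 0.9113 × log₂(0.9113)
H(p) = 0.4321
C = 1 - 0.4321 = 0.5679 bits/use


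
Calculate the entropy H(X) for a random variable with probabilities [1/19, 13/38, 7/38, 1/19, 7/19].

H(X) = -Σ p(x) log₂ p(x)
  -1/19 × log₂(1/19) = 0.2236
  -13/38 × log₂(13/38) = 0.5294
  -7/38 × log₂(7/38) = 0.4496
  -1/19 × log₂(1/19) = 0.2236
  -7/19 × log₂(7/19) = 0.5307
H(X) = 1.9569 bits


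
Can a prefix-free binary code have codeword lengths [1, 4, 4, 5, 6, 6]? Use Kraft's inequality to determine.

Kraft inequality: Σ 2^(-l_i) ≤ 1 for prefix-free code
Calculating: 2^(-1) + 2^(-4) + 2^(-4) + 2^(-5) + 2^(-6) + 2^(-6)
= 0.5 + 0.0625 + 0.0625 + 0.03125 + 0.015625 + 0.015625
= 0.6875
Since 0.6875 ≤ 1, prefix-free code exists


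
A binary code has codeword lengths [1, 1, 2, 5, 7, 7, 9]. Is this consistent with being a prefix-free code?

Kraft inequality: Σ 2^(-l_i) ≤ 1 for prefix-free code
Calculating: 2^(-1) + 2^(-1) + 2^(-2) + 2^(-5) + 2^(-7) + 2^(-7) + 2^(-9)
= 0.5 + 0.5 + 0.25 + 0.03125 + 0.0078125 + 0.0078125 + 0.001953125
= 1.2988
Since 1.2988 > 1, prefix-free code does not exist


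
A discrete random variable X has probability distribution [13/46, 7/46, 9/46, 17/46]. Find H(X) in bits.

H(X) = -Σ p(x) log₂ p(x)
  -13/46 × log₂(13/46) = 0.5152
  -7/46 × log₂(7/46) = 0.4133
  -9/46 × log₂(9/46) = 0.4605
  -17/46 × log₂(17/46) = 0.5307
H(X) = 1.9198 bits


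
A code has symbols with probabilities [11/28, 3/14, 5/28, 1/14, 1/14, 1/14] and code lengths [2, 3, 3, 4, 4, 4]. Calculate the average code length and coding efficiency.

Average length L = Σ p_i × l_i = 2.8214 bits
Entropy H = 2.2655 bits
Efficiency η = H/L × 100% = 80.29%


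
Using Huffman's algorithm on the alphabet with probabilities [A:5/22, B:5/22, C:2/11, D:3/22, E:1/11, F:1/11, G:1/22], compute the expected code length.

Huffman tree construction:
Combine smallest probabilities repeatedly
Resulting codes:
  A: 00 (length 2)
  B: 01 (length 2)
  C: 111 (length 3)
  D: 101 (length 3)
  E: 1101 (length 4)
  F: 100 (length 3)
  G: 1100 (length 4)
Average length = Σ p(s) × length(s) = 2.6818 bits


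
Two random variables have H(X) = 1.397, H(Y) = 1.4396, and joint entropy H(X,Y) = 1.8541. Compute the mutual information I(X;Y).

I(X;Y) = H(X) + H(Y) - H(X,Y)
I(X;Y) = 1.397 + 1.4396 - 1.8541 = 0.9825 bits


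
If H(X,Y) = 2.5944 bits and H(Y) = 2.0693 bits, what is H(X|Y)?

Chain rule: H(X,Y) = H(X|Y) + H(Y)
H(X|Y) = H(X,Y) - H(Y) = 2.5944 - 2.0693 = 0.5251 bits


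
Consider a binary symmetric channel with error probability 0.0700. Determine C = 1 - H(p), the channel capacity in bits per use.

For BSC with error probability p:
C = 1 - H(p) where H(p) is binary entropy
H(0.0700) = -0.0700 × log₂(0.0700) - 0.9300 × log₂(0.9300)
H(p) = 0.3659
C = 1 - 0.3659 = 0.6341 bits/use


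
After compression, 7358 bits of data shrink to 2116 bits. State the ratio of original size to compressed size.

Compression ratio = Original / Compressed
= 7358 / 2116 = 3.48:1


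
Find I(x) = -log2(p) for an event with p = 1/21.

Information content I(x) = -log₂(p(x))
I = -log₂(1/21) = -log₂(0.0476)
I = 4.3923 bits


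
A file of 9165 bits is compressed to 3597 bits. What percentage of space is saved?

Space savings = (1 - Compressed/Original) × 100%
= (1 - 3597/9165) × 100%
= 60.75%


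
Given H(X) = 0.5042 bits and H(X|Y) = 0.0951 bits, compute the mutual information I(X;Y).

I(X;Y) = H(X) - H(X|Y)
I(X;Y) = 0.5042 - 0.0951 = 0.4091 bits


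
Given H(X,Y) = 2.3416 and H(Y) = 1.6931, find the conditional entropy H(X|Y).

Chain rule: H(X,Y) = H(X|Y) + H(Y)
H(X|Y) = H(X,Y) - H(Y) = 2.3416 - 1.6931 = 0.6485 bits


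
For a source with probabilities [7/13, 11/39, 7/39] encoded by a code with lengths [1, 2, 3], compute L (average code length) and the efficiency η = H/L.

Average length L = Σ p_i × l_i = 1.6410 bits
Entropy H = 1.4407 bits
Efficiency η = H/L × 100% = 87.79%


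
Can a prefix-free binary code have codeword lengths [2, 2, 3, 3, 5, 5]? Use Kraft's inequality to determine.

Kraft inequality: Σ 2^(-l_i) ≤ 1 for prefix-free code
Calculating: 2^(-2) + 2^(-2) + 2^(-3) + 2^(-3) + 2^(-5) + 2^(-5)
= 0.25 + 0.25 + 0.125 + 0.125 + 0.03125 + 0.03125
= 0.8125
Since 0.8125 ≤ 1, prefix-free code exists


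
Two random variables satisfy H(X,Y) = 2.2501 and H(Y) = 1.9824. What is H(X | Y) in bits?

Chain rule: H(X,Y) = H(X|Y) + H(Y)
H(X|Y) = H(X,Y) - H(Y) = 2.2501 - 1.9824 = 0.2677 bits


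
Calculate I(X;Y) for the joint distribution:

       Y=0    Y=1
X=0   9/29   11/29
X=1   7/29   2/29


H(X) = 0.8936, H(Y) = 0.9923, H(X,Y) = 1.8154
I(X;Y) = H(X) + H(Y) - H(X,Y) = 0.0704 bits


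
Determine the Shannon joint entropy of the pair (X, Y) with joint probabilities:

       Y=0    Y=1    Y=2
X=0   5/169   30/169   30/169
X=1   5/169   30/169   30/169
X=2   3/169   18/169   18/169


H(X,Y) = -Σ p(x,y) log₂ p(x,y)
  p(0,0)=5/169: -0.0296 × log₂(0.0296) = 0.1503
  p(0,1)=30/169: -0.1775 × log₂(0.1775) = 0.4427
  p(0,2)=30/169: -0.1775 × log₂(0.1775) = 0.4427
  p(1,0)=5/169: -0.0296 × log₂(0.0296) = 0.1503
  p(1,1)=30/169: -0.1775 × log₂(0.1775) = 0.4427
  p(1,2)=30/169: -0.1775 × log₂(0.1775) = 0.4427
  p(2,0)=3/169: -0.0178 × log₂(0.0178) = 0.1032
  p(2,1)=18/169: -0.1065 × log₂(0.1065) = 0.3441
  p(2,2)=18/169: -0.1065 × log₂(0.1065) = 0.3441
H(X,Y) = 2.8629 bits


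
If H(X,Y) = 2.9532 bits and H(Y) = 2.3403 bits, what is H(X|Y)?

Chain rule: H(X,Y) = H(X|Y) + H(Y)
H(X|Y) = H(X,Y) - H(Y) = 2.9532 - 2.3403 = 0.6129 bits


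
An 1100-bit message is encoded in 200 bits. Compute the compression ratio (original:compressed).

Compression ratio = Original / Compressed
= 1100 / 200 = 5.50:1


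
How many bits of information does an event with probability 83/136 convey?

Information content I(x) = -log₂(p(x))
I = -log₂(83/136) = -log₂(0.6103)
I = 0.7124 bits


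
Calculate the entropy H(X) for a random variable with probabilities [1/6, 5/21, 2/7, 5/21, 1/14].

H(X) = -Σ p(x) log₂ p(x)
  -1/6 × log₂(1/6) = 0.4308
  -5/21 × log₂(5/21) = 0.4929
  -2/7 × log₂(2/7) = 0.5164
  -5/21 × log₂(5/21) = 0.4929
  -1/14 × log₂(1/14) = 0.2720
H(X) = 2.2051 bits


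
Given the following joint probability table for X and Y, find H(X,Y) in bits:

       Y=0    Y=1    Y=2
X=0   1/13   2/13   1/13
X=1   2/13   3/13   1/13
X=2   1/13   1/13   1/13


H(X,Y) = -Σ p(x,y) log₂ p(x,y)
  p(0,0)=1/13: -0.0769 × log₂(0.0769) = 0.2846
  p(0,1)=2/13: -0.1538 × log₂(0.1538) = 0.4155
  p(0,2)=1/13: -0.0769 × log₂(0.0769) = 0.2846
  p(1,0)=2/13: -0.1538 × log₂(0.1538) = 0.4155
  p(1,1)=3/13: -0.2308 × log₂(0.2308) = 0.4882
  p(1,2)=1/13: -0.0769 × log₂(0.0769) = 0.2846
  p(2,0)=1/13: -0.0769 × log₂(0.0769) = 0.2846
  p(2,1)=1/13: -0.0769 × log₂(0.0769) = 0.2846
  p(2,2)=1/13: -0.0769 × log₂(0.0769) = 0.2846
H(X,Y) = 3.0270 bits


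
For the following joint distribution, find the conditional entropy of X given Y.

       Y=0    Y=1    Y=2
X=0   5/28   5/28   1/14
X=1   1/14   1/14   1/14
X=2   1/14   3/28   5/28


H(X|Y) = Σ_y p(y) H(X|Y=y)
  p(Y=0) = 9/28, H(X|Y=0) = 1.4355
  p(Y=1) = 5/14, H(X|Y=1) = 1.4855
  p(Y=2) = 9/28, H(X|Y=2) = 1.4355
H(X|Y) = 0.3214×1.4355 + 0.3571×1.4855 + 0.3214×1.4355 = 1.4534 bits


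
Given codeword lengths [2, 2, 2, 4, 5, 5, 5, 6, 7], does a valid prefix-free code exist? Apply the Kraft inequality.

Kraft inequality: Σ 2^(-l_i) ≤ 1 for prefix-free code
Calculating: 2^(-2) + 2^(-2) + 2^(-2) + 2^(-4) + 2^(-5) + 2^(-5) + 2^(-5) + 2^(-6) + 2^(-7)
= 0.25 + 0.25 + 0.25 + 0.0625 + 0.03125 + 0.03125 + 0.03125 + 0.015625 + 0.0078125
= 0.9297
Since 0.9297 ≤ 1, prefix-free code exists


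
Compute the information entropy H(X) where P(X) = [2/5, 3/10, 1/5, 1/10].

H(X) = -Σ p(x) log₂ p(x)
  -2/5 × log₂(2/5) = 0.5288
  -3/10 × log₂(3/10) = 0.5211
  -1/5 × log₂(1/5) = 0.4644
  -1/10 × log₂(1/10) = 0.3322
H(X) = 1.8464 bits


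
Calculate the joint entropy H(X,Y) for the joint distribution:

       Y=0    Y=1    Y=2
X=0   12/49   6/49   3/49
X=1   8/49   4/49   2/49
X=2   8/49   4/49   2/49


H(X,Y) = -Σ p(x,y) log₂ p(x,y)
  p(0,0)=12/49: -0.2449 × log₂(0.2449) = 0.4971
  p(0,1)=6/49: -0.1224 × log₂(0.1224) = 0.3710
  p(0,2)=3/49: -0.0612 × log₂(0.0612) = 0.2467
  p(1,0)=8/49: -0.1633 × log₂(0.1633) = 0.4269
  p(1,1)=4/49: -0.0816 × log₂(0.0816) = 0.2951
  p(1,2)=2/49: -0.0408 × log₂(0.0408) = 0.1884
  p(2,0)=8/49: -0.1633 × log₂(0.1633) = 0.4269
  p(2,1)=4/49: -0.0816 × log₂(0.0816) = 0.2951
  p(2,2)=2/49: -0.0408 × log₂(0.0408) = 0.1884
H(X,Y) = 2.9354 bits


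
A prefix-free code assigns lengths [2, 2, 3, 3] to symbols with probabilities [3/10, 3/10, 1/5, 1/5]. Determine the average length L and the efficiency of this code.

Average length L = Σ p_i × l_i = 2.4000 bits
Entropy H = 1.9710 bits
Efficiency η = H/L × 100% = 82.12%


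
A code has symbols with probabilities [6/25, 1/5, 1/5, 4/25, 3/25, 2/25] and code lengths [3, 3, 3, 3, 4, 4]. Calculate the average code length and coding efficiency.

Average length L = Σ p_i × l_i = 3.2000 bits
Entropy H = 2.5045 bits
Efficiency η = H/L × 100% = 78.27%


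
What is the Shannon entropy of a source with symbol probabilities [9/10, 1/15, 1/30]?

H(X) = -Σ p(x) log₂ p(x)
  -9/10 × log₂(9/10) = 0.1368
  -1/15 × log₂(1/15) = 0.2605
  -1/30 × log₂(1/30) = 0.1636
H(X) = 0.5608 bits


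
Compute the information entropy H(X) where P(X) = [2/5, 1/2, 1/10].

H(X) = -Σ p(x) log₂ p(x)
  -2/5 × log₂(2/5) = 0.5288
  -1/2 × log₂(1/2) = 0.5000
  -1/10 × log₂(1/10) = 0.3322
H(X) = 1.3610 bits


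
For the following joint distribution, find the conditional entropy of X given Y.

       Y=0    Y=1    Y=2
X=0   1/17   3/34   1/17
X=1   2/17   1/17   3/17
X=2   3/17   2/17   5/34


H(X|Y) = Σ_y p(y) H(X|Y=y)
  p(Y=0) = 6/17, H(X|Y=0) = 1.4591
  p(Y=1) = 9/34, H(X|Y=1) = 1.5305
  p(Y=2) = 13/34, H(X|Y=2) = 1.4605
H(X|Y) = 0.3529×1.4591 + 0.2647×1.5305 + 0.3824×1.4605 = 1.4785 bits


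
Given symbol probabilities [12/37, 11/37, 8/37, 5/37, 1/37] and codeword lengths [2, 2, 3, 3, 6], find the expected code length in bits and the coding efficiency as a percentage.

Average length L = Σ p_i × l_i = 2.4595 bits
Entropy H = 2.0559 bits
Efficiency η = H/L × 100% = 83.59%


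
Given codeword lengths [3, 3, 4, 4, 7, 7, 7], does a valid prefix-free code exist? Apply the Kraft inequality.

Kraft inequality: Σ 2^(-l_i) ≤ 1 for prefix-free code
Calculating: 2^(-3) + 2^(-3) + 2^(-4) + 2^(-4) + 2^(-7) + 2^(-7) + 2^(-7)
= 0.125 + 0.125 + 0.0625 + 0.0625 + 0.0078125 + 0.0078125 + 0.0078125
= 0.3984
Since 0.3984 ≤ 1, prefix-free code exists


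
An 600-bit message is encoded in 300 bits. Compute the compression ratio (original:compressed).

Compression ratio = Original / Compressed
= 600 / 300 = 2.00:1


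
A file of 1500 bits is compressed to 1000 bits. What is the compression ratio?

Compression ratio = Original / Compressed
= 1500 / 1000 = 1.50:1


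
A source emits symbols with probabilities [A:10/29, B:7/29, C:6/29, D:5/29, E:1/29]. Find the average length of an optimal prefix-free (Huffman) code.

Huffman tree construction:
Combine smallest probabilities repeatedly
Resulting codes:
  A: 11 (length 2)
  B: 10 (length 2)
  C: 00 (length 2)
  D: 011 (length 3)
  E: 010 (length 3)
Average length = Σ p(s) × length(s) = 2.2069 bits


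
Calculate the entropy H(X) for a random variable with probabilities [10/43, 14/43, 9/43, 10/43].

H(X) = -Σ p(x) log₂ p(x)
  -10/43 × log₂(10/43) = 0.4894
  -14/43 × log₂(14/43) = 0.5271
  -9/43 × log₂(9/43) = 0.4723
  -10/43 × log₂(10/43) = 0.4894
H(X) = 1.9781 bits


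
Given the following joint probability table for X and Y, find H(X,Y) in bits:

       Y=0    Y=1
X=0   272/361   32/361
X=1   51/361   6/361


H(X,Y) = -Σ p(x,y) log₂ p(x,y)
  p(0,0)=272/361: -0.7535 × log₂(0.7535) = 0.3077
  p(0,1)=32/361: -0.0886 × log₂(0.0886) = 0.3099
  p(1,0)=51/361: -0.1413 × log₂(0.1413) = 0.3989
  p(1,1)=6/361: -0.0166 × log₂(0.0166) = 0.0982
H(X,Y) = 1.1147 bits


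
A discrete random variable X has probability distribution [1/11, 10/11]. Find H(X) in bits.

H(X) = -Σ p(x) log₂ p(x)
  -1/11 × log₂(1/11) = 0.3145
  -10/11 × log₂(10/11) = 0.1250
H(X) = 0.4395 bits


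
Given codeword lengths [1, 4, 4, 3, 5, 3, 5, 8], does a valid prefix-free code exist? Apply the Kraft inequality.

Kraft inequality: Σ 2^(-l_i) ≤ 1 for prefix-free code
Calculating: 2^(-1) + 2^(-4) + 2^(-4) + 2^(-3) + 2^(-5) + 2^(-3) + 2^(-5) + 2^(-8)
= 0.5 + 0.0625 + 0.0625 + 0.125 + 0.03125 + 0.125 + 0.03125 + 0.00390625
= 0.9414
Since 0.9414 ≤ 1, prefix-free code exists


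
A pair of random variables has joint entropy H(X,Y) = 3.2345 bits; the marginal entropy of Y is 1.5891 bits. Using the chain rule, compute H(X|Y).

Chain rule: H(X,Y) = H(X|Y) + H(Y)
H(X|Y) = H(X,Y) - H(Y) = 3.2345 - 1.5891 = 1.6454 bits


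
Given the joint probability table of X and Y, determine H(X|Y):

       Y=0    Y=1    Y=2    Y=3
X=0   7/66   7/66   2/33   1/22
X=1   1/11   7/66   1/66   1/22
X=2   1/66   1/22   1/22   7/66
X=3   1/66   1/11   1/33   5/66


H(X|Y) = Σ_y p(y) H(X|Y=y)
  p(Y=0) = 5/22, H(X|Y=0) = 1.5628
  p(Y=1) = 23/66, H(X|Y=1) = 1.9337
  p(Y=2) = 5/33, H(X|Y=2) = 1.8464
  p(Y=3) = 3/11, H(X|Y=3) = 1.9049
H(X|Y) = 0.2273×1.5628 + 0.3485×1.9337 + 0.1515×1.8464 + 0.2727×1.9049 = 1.8283 bits


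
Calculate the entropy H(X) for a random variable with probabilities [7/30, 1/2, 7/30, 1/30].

H(X) = -Σ p(x) log₂ p(x)
  -7/30 × log₂(7/30) = 0.4899
  -1/2 × log₂(1/2) = 0.5000
  -7/30 × log₂(7/30) = 0.4899
  -1/30 × log₂(1/30) = 0.1636
H(X) = 1.6433 bits


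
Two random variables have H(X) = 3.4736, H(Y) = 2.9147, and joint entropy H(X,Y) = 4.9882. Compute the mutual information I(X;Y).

I(X;Y) = H(X) + H(Y) - H(X,Y)
I(X;Y) = 3.4736 + 2.9147 - 4.9882 = 1.4001 bits


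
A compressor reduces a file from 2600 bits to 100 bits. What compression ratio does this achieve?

Compression ratio = Original / Compressed
= 2600 / 100 = 26.00:1


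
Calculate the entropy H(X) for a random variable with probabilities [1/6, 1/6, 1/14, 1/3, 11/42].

H(X) = -Σ p(x) log₂ p(x)
  -1/6 × log₂(1/6) = 0.4308
  -1/6 × log₂(1/6) = 0.4308
  -1/14 × log₂(1/14) = 0.2720
  -1/3 × log₂(1/3) = 0.5283
  -11/42 × log₂(11/42) = 0.5062
H(X) = 2.1682 bits


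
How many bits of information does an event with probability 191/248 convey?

Information content I(x) = -log₂(p(x))
I = -log₂(191/248) = -log₂(0.7702)
I = 0.3768 bits


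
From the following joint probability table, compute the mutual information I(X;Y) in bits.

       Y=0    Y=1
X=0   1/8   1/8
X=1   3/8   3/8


H(X) = 0.8113, H(Y) = 1.0000, H(X,Y) = 1.8113
I(X;Y) = H(X) + H(Y) - H(X,Y) = 0.0000 bits


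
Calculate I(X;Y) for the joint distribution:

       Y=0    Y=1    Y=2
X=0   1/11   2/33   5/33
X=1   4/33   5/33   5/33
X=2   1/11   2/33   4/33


H(X) = 1.5580, H(Y) = 1.5580, H(X,Y) = 3.0947
I(X;Y) = H(X) + H(Y) - H(X,Y) = 0.0212 bits


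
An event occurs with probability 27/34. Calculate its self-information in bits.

Information content I(x) = -log₂(p(x))
I = -log₂(27/34) = -log₂(0.7941)
I = 0.3326 bits


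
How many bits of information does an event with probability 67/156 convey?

Information content I(x) = -log₂(p(x))
I = -log₂(67/156) = -log₂(0.4295)
I = 1.2193 bits


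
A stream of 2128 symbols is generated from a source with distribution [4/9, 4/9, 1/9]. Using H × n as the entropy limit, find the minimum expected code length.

Entropy H = 1.3921 bits/symbol
Minimum bits = H × n = 1.3921 × 2128
= 2962.49 bits


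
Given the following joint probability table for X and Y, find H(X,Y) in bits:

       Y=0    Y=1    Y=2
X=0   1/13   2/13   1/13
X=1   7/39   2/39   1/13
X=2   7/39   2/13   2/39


H(X,Y) = -Σ p(x,y) log₂ p(x,y)
  p(0,0)=1/13: -0.0769 × log₂(0.0769) = 0.2846
  p(0,1)=2/13: -0.1538 × log₂(0.1538) = 0.4155
  p(0,2)=1/13: -0.0769 × log₂(0.0769) = 0.2846
  p(1,0)=7/39: -0.1795 × log₂(0.1795) = 0.4448
  p(1,1)=2/39: -0.0513 × log₂(0.0513) = 0.2198
  p(1,2)=1/13: -0.0769 × log₂(0.0769) = 0.2846
  p(2,0)=7/39: -0.1795 × log₂(0.1795) = 0.4448
  p(2,1)=2/13: -0.1538 × log₂(0.1538) = 0.4155
  p(2,2)=2/39: -0.0513 × log₂(0.0513) = 0.2198
H(X,Y) = 3.0139 bits


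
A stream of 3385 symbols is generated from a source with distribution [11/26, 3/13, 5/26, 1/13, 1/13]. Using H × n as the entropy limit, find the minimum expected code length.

Entropy H = 2.0399 bits/symbol
Minimum bits = H × n = 2.0399 × 3385
= 6905.17 bits


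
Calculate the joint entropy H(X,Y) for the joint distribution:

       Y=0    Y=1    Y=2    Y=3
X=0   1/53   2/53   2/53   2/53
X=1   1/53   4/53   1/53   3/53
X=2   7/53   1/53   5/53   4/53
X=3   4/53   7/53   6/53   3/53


H(X,Y) = -Σ p(x,y) log₂ p(x,y)
  p(0,0)=1/53: -0.0189 × log₂(0.0189) = 0.1081
  p(0,1)=2/53: -0.0377 × log₂(0.0377) = 0.1784
  p(0,2)=2/53: -0.0377 × log₂(0.0377) = 0.1784
  p(0,3)=2/53: -0.0377 × log₂(0.0377) = 0.1784
  p(1,0)=1/53: -0.0189 × log₂(0.0189) = 0.1081
  p(1,1)=4/53: -0.0755 × log₂(0.0755) = 0.2814
  p(1,2)=1/53: -0.0189 × log₂(0.0189) = 0.1081
  p(1,3)=3/53: -0.0566 × log₂(0.0566) = 0.2345
  p(2,0)=7/53: -0.1321 × log₂(0.1321) = 0.3857
  p(2,1)=1/53: -0.0189 × log₂(0.0189) = 0.1081
  p(2,2)=5/53: -0.0943 × log₂(0.0943) = 0.3213
  p(2,3)=4/53: -0.0755 × log₂(0.0755) = 0.2814
  p(3,0)=4/53: -0.0755 × log₂(0.0755) = 0.2814
  p(3,1)=7/53: -0.1321 × log₂(0.1321) = 0.3857
  p(3,2)=6/53: -0.1132 × log₂(0.1132) = 0.3558
  p(3,3)=3/53: -0.0566 × log₂(0.0566) = 0.2345
H(X,Y) = 3.7292 bits


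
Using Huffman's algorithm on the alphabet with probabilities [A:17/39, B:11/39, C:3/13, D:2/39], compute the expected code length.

Huffman tree construction:
Combine smallest probabilities repeatedly
Resulting codes:
  A: 0 (length 1)
  B: 10 (length 2)
  C: 111 (length 3)
  D: 110 (length 3)
Average length = Σ p(s) × length(s) = 1.8462 bits


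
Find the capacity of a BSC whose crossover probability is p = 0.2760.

For BSC with error probability p:
C = 1 - H(p) where H(p) is binary entropy
H(0.2760) = -0.2760 × log₂(0.2760) - 0.7240 × log₂(0.7240)
H(p) = 0.8499
C = 1 - 0.8499 = 0.1501 bits/use


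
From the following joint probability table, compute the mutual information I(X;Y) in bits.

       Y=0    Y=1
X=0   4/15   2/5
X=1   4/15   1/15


H(X) = 0.9183, H(Y) = 0.9968, H(X,Y) = 1.8062
I(X;Y) = H(X) + H(Y) - H(X,Y) = 0.1088 bits


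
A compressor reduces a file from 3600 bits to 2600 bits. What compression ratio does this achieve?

Compression ratio = Original / Compressed
= 3600 / 2600 = 1.38:1


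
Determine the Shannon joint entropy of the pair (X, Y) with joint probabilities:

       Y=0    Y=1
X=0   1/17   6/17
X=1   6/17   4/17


H(X,Y) = -Σ p(x,y) log₂ p(x,y)
  p(0,0)=1/17: -0.0588 × log₂(0.0588) = 0.2404
  p(0,1)=6/17: -0.3529 × log₂(0.3529) = 0.5303
  p(1,0)=6/17: -0.3529 × log₂(0.3529) = 0.5303
  p(1,1)=4/17: -0.2353 × log₂(0.2353) = 0.4912
H(X,Y) = 1.7922 bits


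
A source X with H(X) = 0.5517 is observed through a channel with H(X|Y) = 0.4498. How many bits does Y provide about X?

I(X;Y) = H(X) - H(X|Y)
I(X;Y) = 0.5517 - 0.4498 = 0.1019 bits


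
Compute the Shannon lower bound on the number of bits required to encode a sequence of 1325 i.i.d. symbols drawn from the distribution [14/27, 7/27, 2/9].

Entropy H = 1.4784 bits/symbol
Minimum bits = H × n = 1.4784 × 1325
= 1958.93 bits


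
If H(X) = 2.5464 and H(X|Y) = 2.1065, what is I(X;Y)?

I(X;Y) = H(X) - H(X|Y)
I(X;Y) = 2.5464 - 2.1065 = 0.4399 bits


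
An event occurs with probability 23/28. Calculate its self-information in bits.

Information content I(x) = -log₂(p(x))
I = -log₂(23/28) = -log₂(0.8214)
I = 0.2838 bits


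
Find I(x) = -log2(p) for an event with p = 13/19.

Information content I(x) = -log₂(p(x))
I = -log₂(13/19) = -log₂(0.6842)
I = 0.5475 bits


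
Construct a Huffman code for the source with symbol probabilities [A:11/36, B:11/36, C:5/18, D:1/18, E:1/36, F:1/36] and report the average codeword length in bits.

Huffman tree construction:
Combine smallest probabilities repeatedly
Resulting codes:
  A: 10 (length 2)
  B: 11 (length 2)
  C: 01 (length 2)
  D: 000 (length 3)
  E: 0010 (length 4)
  F: 0011 (length 4)
Average length = Σ p(s) × length(s) = 2.1667 bits


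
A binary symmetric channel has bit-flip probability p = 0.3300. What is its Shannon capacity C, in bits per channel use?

For BSC with error probability p:
C = 1 - H(p) where H(p) is binary entropy
H(0.3300) = -0.3300 × log₂(0.3300) - 0.6700 × log₂(0.6700)
H(p) = 0.9149
C = 1 - 0.9149 = 0.0851 bits/use


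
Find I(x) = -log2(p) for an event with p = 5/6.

Information content I(x) = -log₂(p(x))
I = -log₂(5/6) = -log₂(0.8333)
I = 0.2630 bits


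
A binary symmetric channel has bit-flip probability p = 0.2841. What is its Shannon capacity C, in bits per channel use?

For BSC with error probability p:
C = 1 - H(p) where H(p) is binary entropy
H(0.2841) = -0.2841 × log₂(0.2841) - 0.7159 × log₂(0.7159)
H(p) = 0.8610
C = 1 - 0.8610 = 0.1390 bits/use


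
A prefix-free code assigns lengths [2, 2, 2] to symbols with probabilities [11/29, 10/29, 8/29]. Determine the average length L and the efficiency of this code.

Average length L = Σ p_i × l_i = 2.0000 bits
Entropy H = 1.5727 bits
Efficiency η = H/L × 100% = 78.64%


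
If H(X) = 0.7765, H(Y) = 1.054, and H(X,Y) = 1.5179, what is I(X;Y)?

I(X;Y) = H(X) + H(Y) - H(X,Y)
I(X;Y) = 0.7765 + 1.054 - 1.5179 = 0.3126 bits


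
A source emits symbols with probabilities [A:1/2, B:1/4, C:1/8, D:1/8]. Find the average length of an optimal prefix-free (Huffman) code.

Huffman tree construction:
Combine smallest probabilities repeatedly
Resulting codes:
  A: 0 (length 1)
  B: 10 (length 2)
  C: 110 (length 3)
  D: 111 (length 3)
Average length = Σ p(s) × length(s) = 1.7500 bits


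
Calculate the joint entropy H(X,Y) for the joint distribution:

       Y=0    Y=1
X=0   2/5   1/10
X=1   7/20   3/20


H(X,Y) = -Σ p(x,y) log₂ p(x,y)
  p(0,0)=2/5: -0.4000 × log₂(0.4000) = 0.5288
  p(0,1)=1/10: -0.1000 × log₂(0.1000) = 0.3322
  p(1,0)=7/20: -0.3500 × log₂(0.3500) = 0.5301
  p(1,1)=3/20: -0.1500 × log₂(0.1500) = 0.4105
H(X,Y) = 1.8016 bits


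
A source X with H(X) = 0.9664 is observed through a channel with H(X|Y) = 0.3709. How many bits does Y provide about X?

I(X;Y) = H(X) - H(X|Y)
I(X;Y) = 0.9664 - 0.3709 = 0.5955 bits


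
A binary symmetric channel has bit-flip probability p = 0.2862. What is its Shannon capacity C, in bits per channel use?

For BSC with error probability p:
C = 1 - H(p) where H(p) is binary entropy
H(0.2862) = -0.2862 × log₂(0.2862) - 0.7138 × log₂(0.7138)
H(p) = 0.8638
C = 1 - 0.8638 = 0.1362 bits/use


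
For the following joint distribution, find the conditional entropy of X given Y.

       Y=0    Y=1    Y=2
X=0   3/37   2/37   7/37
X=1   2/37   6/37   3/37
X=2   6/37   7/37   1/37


H(X|Y) = Σ_y p(y) H(X|Y=y)
  p(Y=0) = 11/37, H(X|Y=0) = 1.4354
  p(Y=1) = 15/37, H(X|Y=1) = 1.4295
  p(Y=2) = 11/37, H(X|Y=2) = 1.2407
H(X|Y) = 0.2973×1.4354 + 0.4054×1.4295 + 0.2973×1.2407 = 1.3751 bits


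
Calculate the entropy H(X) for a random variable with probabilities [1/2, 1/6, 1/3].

H(X) = -Σ p(x) log₂ p(x)
  -1/2 × log₂(1/2) = 0.5000
  -1/6 × log₂(1/6) = 0.4308
  -1/3 × log₂(1/3) = 0.5283
H(X) = 1.4591 bits


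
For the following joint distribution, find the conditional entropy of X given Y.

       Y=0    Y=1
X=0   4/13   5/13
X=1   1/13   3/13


H(X|Y) = Σ_y p(y) H(X|Y=y)
  p(Y=0) = 5/13, H(X|Y=0) = 0.7219
  p(Y=1) = 8/13, H(X|Y=1) = 0.9544
H(X|Y) = 0.3846×0.7219 + 0.6154×0.9544 = 0.8650 bits


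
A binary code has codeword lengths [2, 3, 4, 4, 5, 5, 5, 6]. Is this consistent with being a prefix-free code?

Kraft inequality: Σ 2^(-l_i) ≤ 1 for prefix-free code
Calculating: 2^(-2) + 2^(-3) + 2^(-4) + 2^(-4) + 2^(-5) + 2^(-5) + 2^(-5) + 2^(-6)
= 0.25 + 0.125 + 0.0625 + 0.0625 + 0.03125 + 0.03125 + 0.03125 + 0.015625
= 0.6094
Since 0.6094 ≤ 1, prefix-free code exists


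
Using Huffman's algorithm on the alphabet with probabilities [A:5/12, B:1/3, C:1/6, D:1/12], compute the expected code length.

Huffman tree construction:
Combine smallest probabilities repeatedly
Resulting codes:
  A: 0 (length 1)
  B: 11 (length 2)
  C: 101 (length 3)
  D: 100 (length 3)
Average length = Σ p(s) × length(s) = 1.8333 bits


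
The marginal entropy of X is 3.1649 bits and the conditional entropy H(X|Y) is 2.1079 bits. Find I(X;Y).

I(X;Y) = H(X) - H(X|Y)
I(X;Y) = 3.1649 - 2.1079 = 1.057 bits


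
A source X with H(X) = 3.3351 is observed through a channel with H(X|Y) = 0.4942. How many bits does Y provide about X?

I(X;Y) = H(X) - H(X|Y)
I(X;Y) = 3.3351 - 0.4942 = 2.8409 bits


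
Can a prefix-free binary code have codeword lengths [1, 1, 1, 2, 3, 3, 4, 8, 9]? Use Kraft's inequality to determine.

Kraft inequality: Σ 2^(-l_i) ≤ 1 for prefix-free code
Calculating: 2^(-1) + 2^(-1) + 2^(-1) + 2^(-2) + 2^(-3) + 2^(-3) + 2^(-4) + 2^(-8) + 2^(-9)
= 0.5 + 0.5 + 0.5 + 0.25 + 0.125 + 0.125 + 0.0625 + 0.00390625 + 0.001953125
= 2.0684
Since 2.0684 > 1, prefix-free code does not exist


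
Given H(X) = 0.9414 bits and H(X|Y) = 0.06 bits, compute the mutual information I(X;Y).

I(X;Y) = H(X) - H(X|Y)
I(X;Y) = 0.9414 - 0.06 = 0.8814 bits


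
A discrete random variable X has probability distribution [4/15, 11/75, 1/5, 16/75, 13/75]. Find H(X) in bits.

H(X) = -Σ p(x) log₂ p(x)
  -4/15 × log₂(4/15) = 0.5085
  -11/75 × log₂(11/75) = 0.4062
  -1/5 × log₂(1/5) = 0.4644
  -16/75 × log₂(16/75) = 0.4755
  -13/75 × log₂(13/75) = 0.4383
H(X) = 2.2928 bits


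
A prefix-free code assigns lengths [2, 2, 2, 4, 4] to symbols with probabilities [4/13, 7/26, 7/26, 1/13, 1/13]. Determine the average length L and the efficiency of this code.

Average length L = Σ p_i × l_i = 2.3077 bits
Entropy H = 2.1119 bits
Efficiency η = H/L × 100% = 91.51%


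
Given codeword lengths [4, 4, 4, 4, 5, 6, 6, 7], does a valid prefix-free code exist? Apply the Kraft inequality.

Kraft inequality: Σ 2^(-l_i) ≤ 1 for prefix-free code
Calculating: 2^(-4) + 2^(-4) + 2^(-4) + 2^(-4) + 2^(-5) + 2^(-6) + 2^(-6) + 2^(-7)
= 0.0625 + 0.0625 + 0.0625 + 0.0625 + 0.03125 + 0.015625 + 0.015625 + 0.0078125
= 0.3203
Since 0.3203 ≤ 1, prefix-free code exists


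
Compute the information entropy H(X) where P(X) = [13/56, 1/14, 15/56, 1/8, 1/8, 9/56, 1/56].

H(X) = -Σ p(x) log₂ p(x)
  -13/56 × log₂(13/56) = 0.4891
  -1/14 × log₂(1/14) = 0.2720
  -15/56 × log₂(15/56) = 0.5091
  -1/8 × log₂(1/8) = 0.3750
  -1/8 × log₂(1/8) = 0.3750
  -9/56 × log₂(9/56) = 0.4239
  -1/56 × log₂(1/56) = 0.1037
H(X) = 2.5477 bits


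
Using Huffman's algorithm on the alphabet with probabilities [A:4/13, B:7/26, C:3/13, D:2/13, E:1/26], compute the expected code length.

Huffman tree construction:
Combine smallest probabilities repeatedly
Resulting codes:
  A: 11 (length 2)
  B: 10 (length 2)
  C: 01 (length 2)
  D: 001 (length 3)
  E: 000 (length 3)
Average length = Σ p(s) × length(s) = 2.1923 bits


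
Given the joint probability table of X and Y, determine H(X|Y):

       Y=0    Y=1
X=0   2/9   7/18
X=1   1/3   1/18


H(X|Y) = Σ_y p(y) H(X|Y=y)
  p(Y=0) = 5/9, H(X|Y=0) = 0.9710
  p(Y=1) = 4/9, H(X|Y=1) = 0.5436
H(X|Y) = 0.5556×0.9710 + 0.4444×0.5436 = 0.7810 bits


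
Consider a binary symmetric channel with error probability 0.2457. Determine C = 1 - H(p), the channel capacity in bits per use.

For BSC with error probability p:
C = 1 - H(p) where H(p) is binary entropy
H(0.2457) = -0.2457 × log₂(0.2457) - 0.7543 × log₂(0.7543)
H(p) = 0.8044
C = 1 - 0.8044 = 0.1956 bits/use


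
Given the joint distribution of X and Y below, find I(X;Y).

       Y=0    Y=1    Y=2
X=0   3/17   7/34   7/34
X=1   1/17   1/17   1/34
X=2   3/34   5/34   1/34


H(X) = 1.3646, H(Y) = 1.5614, H(X,Y) = 2.8764
I(X;Y) = H(X) + H(Y) - H(X,Y) = 0.0496 bits


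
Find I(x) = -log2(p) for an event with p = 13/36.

Information content I(x) = -log₂(p(x))
I = -log₂(13/36) = -log₂(0.3611)
I = 1.4695 bits


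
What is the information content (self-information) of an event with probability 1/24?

Information content I(x) = -log₂(p(x))
I = -log₂(1/24) = -log₂(0.0417)
I = 4.5850 bits


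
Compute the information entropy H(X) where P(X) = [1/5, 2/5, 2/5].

H(X) = -Σ p(x) log₂ p(x)
  -1/5 × log₂(1/5) = 0.4644
  -2/5 × log₂(2/5) = 0.5288
  -2/5 × log₂(2/5) = 0.5288
H(X) = 1.5219 bits


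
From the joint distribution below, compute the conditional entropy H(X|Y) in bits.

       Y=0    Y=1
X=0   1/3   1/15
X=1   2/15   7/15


H(X|Y) = Σ_y p(y) H(X|Y=y)
  p(Y=0) = 7/15, H(X|Y=0) = 0.8631
  p(Y=1) = 8/15, H(X|Y=1) = 0.5436
H(X|Y) = 0.4667×0.8631 + 0.5333×0.5436 = 0.6927 bits


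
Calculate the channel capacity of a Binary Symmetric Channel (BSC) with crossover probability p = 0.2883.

For BSC with error probability p:
C = 1 - H(p) where H(p) is binary entropy
H(0.2883) = -0.2883 × log₂(0.2883) - 0.7117 × log₂(0.7117)
H(p) = 0.8665
C = 1 - 0.8665 = 0.1335 bits/use


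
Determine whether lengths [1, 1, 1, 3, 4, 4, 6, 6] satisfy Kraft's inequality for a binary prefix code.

Kraft inequality: Σ 2^(-l_i) ≤ 1 for prefix-free code
Calculating: 2^(-1) + 2^(-1) + 2^(-1) + 2^(-3) + 2^(-4) + 2^(-4) + 2^(-6) + 2^(-6)
= 0.5 + 0.5 + 0.5 + 0.125 + 0.0625 + 0.0625 + 0.015625 + 0.015625
= 1.7812
Since 1.7812 > 1, prefix-free code does not exist


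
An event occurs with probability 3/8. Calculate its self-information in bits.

Information content I(x) = -log₂(p(x))
I = -log₂(3/8) = -log₂(0.3750)
I = 1.4150 bits


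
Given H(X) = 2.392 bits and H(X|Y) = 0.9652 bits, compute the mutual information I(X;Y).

I(X;Y) = H(X) - H(X|Y)
I(X;Y) = 2.392 - 0.9652 = 1.4268 bits


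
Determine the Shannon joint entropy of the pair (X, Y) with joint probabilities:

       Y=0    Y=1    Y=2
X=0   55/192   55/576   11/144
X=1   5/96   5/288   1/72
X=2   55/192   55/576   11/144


H(X,Y) = -Σ p(x,y) log₂ p(x,y)
  p(0,0)=55/192: -0.2865 × log₂(0.2865) = 0.5167
  p(0,1)=55/576: -0.0955 × log₂(0.0955) = 0.3236
  p(0,2)=11/144: -0.0764 × log₂(0.0764) = 0.2834
  p(1,0)=5/96: -0.0521 × log₂(0.0521) = 0.2220
  p(1,1)=5/288: -0.0174 × log₂(0.0174) = 0.1015
  p(1,2)=1/72: -0.0139 × log₂(0.0139) = 0.0857
  p(2,0)=55/192: -0.2865 × log₂(0.2865) = 0.5167
  p(2,1)=55/576: -0.0955 × log₂(0.0955) = 0.3236
  p(2,2)=11/144: -0.0764 × log₂(0.0764) = 0.2834
H(X,Y) = 2.6566 bits


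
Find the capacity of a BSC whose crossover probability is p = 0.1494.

For BSC with error probability p:
C = 1 - H(p) where H(p) is binary entropy
H(0.1494) = -0.1494 × log₂(0.1494) - 0.8506 × log₂(0.8506)
H(p) = 0.6083
C = 1 - 0.6083 = 0.3917 bits/use


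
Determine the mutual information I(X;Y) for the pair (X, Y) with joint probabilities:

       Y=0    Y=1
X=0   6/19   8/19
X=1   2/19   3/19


H(X) = 0.8315, H(Y) = 0.9819, H(X,Y) = 1.8129
I(X;Y) = H(X) + H(Y) - H(X,Y) = 0.0005 bits


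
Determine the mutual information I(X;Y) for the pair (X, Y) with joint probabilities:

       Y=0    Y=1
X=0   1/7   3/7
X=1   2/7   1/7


H(X) = 0.9852, H(Y) = 0.9852, H(X,Y) = 1.8424
I(X;Y) = H(X) + H(Y) - H(X,Y) = 0.1281 bits


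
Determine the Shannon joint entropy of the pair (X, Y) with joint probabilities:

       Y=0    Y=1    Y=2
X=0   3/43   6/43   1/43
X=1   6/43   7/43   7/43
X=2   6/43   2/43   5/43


H(X,Y) = -Σ p(x,y) log₂ p(x,y)
  p(0,0)=3/43: -0.0698 × log₂(0.0698) = 0.2680
  p(0,1)=6/43: -0.1395 × log₂(0.1395) = 0.3965
  p(0,2)=1/43: -0.0233 × log₂(0.0233) = 0.1262
  p(1,0)=6/43: -0.1395 × log₂(0.1395) = 0.3965
  p(1,1)=7/43: -0.1628 × log₂(0.1628) = 0.4263
  p(1,2)=7/43: -0.1628 × log₂(0.1628) = 0.4263
  p(2,0)=6/43: -0.1395 × log₂(0.1395) = 0.3965
  p(2,1)=2/43: -0.0465 × log₂(0.0465) = 0.2059
  p(2,2)=5/43: -0.1163 × log₂(0.1163) = 0.3610
H(X,Y) = 3.0031 bits


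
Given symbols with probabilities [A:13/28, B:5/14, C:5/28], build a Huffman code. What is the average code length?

Huffman tree construction:
Combine smallest probabilities repeatedly
Resulting codes:
  A: 0 (length 1)
  B: 11 (length 2)
  C: 10 (length 2)
Average length = Σ p(s) × length(s) = 1.5357 bits


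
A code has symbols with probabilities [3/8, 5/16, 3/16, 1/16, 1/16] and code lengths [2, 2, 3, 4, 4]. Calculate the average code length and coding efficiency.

Average length L = Σ p_i × l_i = 2.4375 bits
Entropy H = 2.0079 bits
Efficiency η = H/L × 100% = 82.37%


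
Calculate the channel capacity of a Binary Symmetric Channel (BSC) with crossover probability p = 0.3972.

For BSC with error probability p:
C = 1 - H(p) where H(p) is binary entropy
H(0.3972) = -0.3972 × log₂(0.3972) - 0.6028 × log₂(0.6028)
H(p) = 0.9693
C = 1 - 0.9693 = 0.0307 bits/use


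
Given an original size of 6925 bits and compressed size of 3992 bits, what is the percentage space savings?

Space savings = (1 - Compressed/Original) × 100%
= (1 - 3992/6925) × 100%
= 42.35%


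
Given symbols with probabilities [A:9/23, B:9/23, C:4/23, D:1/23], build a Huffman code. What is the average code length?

Huffman tree construction:
Combine smallest probabilities repeatedly
Resulting codes:
  A: 11 (length 2)
  B: 0 (length 1)
  C: 101 (length 3)
  D: 100 (length 3)
Average length = Σ p(s) × length(s) = 1.8261 bits


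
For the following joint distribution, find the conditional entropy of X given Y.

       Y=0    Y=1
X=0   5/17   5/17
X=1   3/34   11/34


H(X|Y) = Σ_y p(y) H(X|Y=y)
  p(Y=0) = 13/34, H(X|Y=0) = 0.7793
  p(Y=1) = 21/34, H(X|Y=1) = 0.9984
H(X|Y) = 0.3824×0.7793 + 0.6176×0.9984 = 0.9146 bits


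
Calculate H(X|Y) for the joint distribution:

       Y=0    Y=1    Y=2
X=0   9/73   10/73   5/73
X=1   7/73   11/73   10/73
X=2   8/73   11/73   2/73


H(X|Y) = Σ_y p(y) H(X|Y=y)
  p(Y=0) = 24/73, H(X|Y=0) = 1.5774
  p(Y=1) = 32/73, H(X|Y=1) = 1.5835
  p(Y=2) = 17/73, H(X|Y=2) = 1.3328
H(X|Y) = 0.3288×1.5774 + 0.4384×1.5835 + 0.2329×1.3328 = 1.5231 bits


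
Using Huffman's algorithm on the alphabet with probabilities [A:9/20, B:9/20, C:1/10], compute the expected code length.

Huffman tree construction:
Combine smallest probabilities repeatedly
Resulting codes:
  A: 11 (length 2)
  B: 0 (length 1)
  C: 10 (length 2)
Average length = Σ p(s) × length(s) = 1.5500 bits


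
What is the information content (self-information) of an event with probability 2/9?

Information content I(x) = -log₂(p(x))
I = -log₂(2/9) = -log₂(0.2222)
I = 2.1699 bits


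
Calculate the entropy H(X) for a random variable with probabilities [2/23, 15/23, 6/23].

H(X) = -Σ p(x) log₂ p(x)
  -2/23 × log₂(2/23) = 0.3064
  -15/23 × log₂(15/23) = 0.4022
  -6/23 × log₂(6/23) = 0.5057
H(X) = 1.2143 bits


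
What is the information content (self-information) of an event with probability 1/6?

Information content I(x) = -log₂(p(x))
I = -log₂(1/6) = -log₂(0.1667)
I = 2.5850 bits


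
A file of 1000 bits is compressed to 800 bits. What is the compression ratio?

Compression ratio = Original / Compressed
= 1000 / 800 = 1.25:1
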